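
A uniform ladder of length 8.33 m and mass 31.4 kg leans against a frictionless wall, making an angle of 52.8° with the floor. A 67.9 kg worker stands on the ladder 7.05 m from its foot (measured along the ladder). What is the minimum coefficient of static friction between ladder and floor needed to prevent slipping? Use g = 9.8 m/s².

μ_min ≈ 0.559

Choose the foot of the ladder as the axis so the floor normal and friction both act there and drop out.
Ladder weight 31.4×9.8 = 307.7 N acts at 4.165 m along the ladder; its horizontal arm is 4.165·cos52.8° = 2.518 m → τ = 774.8 N·m clockwise.
Worker: 67.9×9.8 = 665.4 N at 7.05 m → arm 4.262 m → τ = 2836 N·m clockwise.
Wall normal N acts horizontally at the top; its moment arm is the height L sinθ = 8.33·sin52.8° = 6.635 m, counterclockwise.
Στ = 0 ⇒ N × 6.635 = 3611 ⇒ N = 544.2 N.
ΣFx = 0 ⇒ f = N_wall = 544.2 N. ΣFy = 0 ⇒ N_floor = 973.1 N.
μ_min = f / N_floor = 544.2 / 973.1 = 0.559.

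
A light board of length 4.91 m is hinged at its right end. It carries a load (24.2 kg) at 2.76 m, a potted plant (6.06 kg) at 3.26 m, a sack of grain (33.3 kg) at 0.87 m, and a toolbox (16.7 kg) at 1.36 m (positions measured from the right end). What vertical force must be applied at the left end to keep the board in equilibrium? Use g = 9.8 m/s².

F ≈ 276 N

Taking torques about the right end:
Load: 24.2 × 9.8 = 237.2 N down at 2.76 m → arm 2.76 m, τ = 237.2 × 2.76 = 654.7 N·m counterclockwise.
Potted plant: 6.06 × 9.8 = 59.39 N down at 3.26 m → arm 3.26 m, τ = 59.39 × 3.26 = 193.6 N·m counterclockwise.
Sack of grain: 33.3 × 9.8 = 326.3 N down at 0.87 m → arm 0.87 m, τ = 326.3 × 0.87 = 283.9 N·m counterclockwise.
Toolbox: 16.7 × 9.8 = 163.7 N down at 1.36 m → arm 1.36 m, τ = 163.7 × 1.36 = 222.6 N·m counterclockwise.
Net moment of the loads = 1355 N·m counterclockwise.
The upward force F acts at the left end, arm 4.91 m, giving F × 4.91 clockwise.
Balancing moments: F × 4.91 = 1355, giving F = 1355 / 4.91 = 276 N.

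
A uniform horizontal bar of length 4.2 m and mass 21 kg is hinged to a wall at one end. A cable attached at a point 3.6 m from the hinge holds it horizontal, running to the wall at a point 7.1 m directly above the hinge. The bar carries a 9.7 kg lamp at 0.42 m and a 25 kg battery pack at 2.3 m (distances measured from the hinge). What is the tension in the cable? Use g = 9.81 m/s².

T ≈ 323 N

Take moments about the hinge.
Beam weight: 21 × 9.81 = 206 N down at 2.1 m → arm 2.1 m, τ = 206 × 2.1 = 432.6 N·m clockwise.
Lamp: 9.7 × 9.81 = 95.16 N down at 0.42 m → arm 0.42 m, τ = 95.16 × 0.42 = 39.97 N·m clockwise.
Battery pack: 25 × 9.81 = 245.2 N down at 2.3 m → arm 2.3 m, τ = 245.2 × 2.3 = 564 N·m clockwise.
Total clockwise load moment = 1037 N·m.
The cable tension T acts at 3.6 m; only its component perpendicular to the bar, T sinθ, produces torque. sinθ = h/√(h²+d²) = 7.1/√(7.1²+3.6²) = 0.8919.
Balancing moments: T × 3.6 × 0.8919 = 1037, giving T = 1037 / 3.211 = 323 N.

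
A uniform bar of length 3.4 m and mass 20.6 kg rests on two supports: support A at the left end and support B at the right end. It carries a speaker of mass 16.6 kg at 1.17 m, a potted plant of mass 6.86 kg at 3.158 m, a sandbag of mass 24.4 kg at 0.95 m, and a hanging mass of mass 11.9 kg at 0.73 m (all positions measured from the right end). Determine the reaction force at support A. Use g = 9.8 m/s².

Taking torques about support B:
Beam weight: 20.6 × 9.8 = 201.9 N down at 1.7 m → arm 1.7 m, τ = 201.9 × 1.7 = 343.2 N·m counterclockwise.
Speaker: 16.6 × 9.8 = 162.7 N down at 1.17 m → arm 1.17 m, τ = 162.7 × 1.17 = 190.4 N·m counterclockwise.
Potted plant: 6.86 × 9.8 = 67.23 N down at 3.158 m → arm 3.158 m, τ = 67.23 × 3.158 = 212.3 N·m counterclockwise.
Sandbag: 24.4 × 9.8 = 239.1 N down at 0.95 m → arm 0.95 m, τ = 239.1 × 0.95 = 227.1 N·m counterclockwise.
Hanging mass: 11.9 × 9.8 = 116.6 N down at 0.73 m → arm 0.73 m, τ = 116.6 × 0.73 = 85.12 N·m counterclockwise.
Net load moment about support B = 1058 N·m counterclockwise.
Reaction R at support A is upward at 3.4 m, arm 3.4 m → moment R × 3.4 clockwise.
Balancing moments: R × 3.4 = 1058, giving R = 311 N.

R_A ≈ 311 N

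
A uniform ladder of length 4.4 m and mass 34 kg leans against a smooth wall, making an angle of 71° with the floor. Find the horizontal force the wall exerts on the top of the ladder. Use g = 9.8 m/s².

N_wall ≈ 57.4 N

Sum moments about the foot of the ladder (the floor normal and friction both act there and drop out).
Ladder weight 34×9.8 = 333.2 N acts at 2.2 m along the ladder; its horizontal arm is 2.2·cos71° = 0.7162 m → τ = 238.6 N·m clockwise.
Wall normal N acts horizontally at the top; its moment arm is the height L sinθ = 4.4·sin71° = 4.16 m, counterclockwise.
Setting net torque to zero: N × 4.16 = 238.6 → N = 57.4 N.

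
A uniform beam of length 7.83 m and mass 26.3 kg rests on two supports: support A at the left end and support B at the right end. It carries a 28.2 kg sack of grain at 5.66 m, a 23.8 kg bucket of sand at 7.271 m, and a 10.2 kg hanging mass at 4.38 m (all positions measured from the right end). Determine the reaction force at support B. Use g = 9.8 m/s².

R_B ≈ 266 N

About support A:
Beam weight: 26.3 × 9.8 = 257.7 N down at 3.915 m → arm 3.915 m, τ = 257.7 × 3.915 = 1009 N·m clockwise.
Sack of grain: 28.2 × 9.8 = 276.4 N down at 5.66 m → arm 2.17 m, τ = 276.4 × 2.17 = 599.8 N·m clockwise.
Bucket of sand: 23.8 × 9.8 = 233.2 N down at 7.271 m → arm 0.559 m, τ = 233.2 × 0.559 = 130.4 N·m clockwise.
Hanging mass: 10.2 × 9.8 = 99.96 N down at 4.38 m → arm 3.45 m, τ = 99.96 × 3.45 = 344.9 N·m clockwise.
Net load moment about support A = 2084 N·m clockwise.
Reaction R at support B is upward at 0 m, arm 7.83 m → moment R × 7.83 counterclockwise.
For rotational equilibrium, R × 7.83 = 2084, so R = 266 N.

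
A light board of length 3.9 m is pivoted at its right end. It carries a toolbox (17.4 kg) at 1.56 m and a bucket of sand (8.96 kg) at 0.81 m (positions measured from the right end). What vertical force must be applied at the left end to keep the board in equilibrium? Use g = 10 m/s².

Sum moments about the right end (the unknown pivot reaction has zero arm there).
Toolbox: 17.4 × 10 = 174 N down at 1.56 m → arm 1.56 m, τ = 174 × 1.56 = 271.4 N·m counterclockwise.
Bucket of sand: 8.96 × 10 = 89.6 N down at 0.81 m → arm 0.81 m, τ = 89.6 × 0.81 = 72.58 N·m counterclockwise.
Net moment of the loads = 344 N·m counterclockwise.
The upward force F acts at the left end, arm 3.9 m, giving F × 3.9 clockwise.
Balancing moments: F × 3.9 = 344, giving F = 344 / 3.9 = 88.2 N.

F ≈ 88.2 N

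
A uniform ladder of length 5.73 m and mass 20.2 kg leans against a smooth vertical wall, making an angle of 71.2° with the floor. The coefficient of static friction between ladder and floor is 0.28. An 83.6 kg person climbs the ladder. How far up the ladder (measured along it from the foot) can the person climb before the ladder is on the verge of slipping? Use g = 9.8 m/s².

Take moments about the foot of the ladder.
Ladder weight 20.2×9.8 = 198 N acts at 2.865 m along the ladder; its horizontal arm is 2.865·cos71.2° = 0.9233 m → τ = 182.8 N·m clockwise.
Person weight 83.6×9.8 = 819.3 N at distance d → arm d·cos71.2° → τ = 819.3·d·0.3223 clockwise.
Wall normal N at the top has arm L sinθ = 5.424 m counterclockwise, so Στ = 0 gives N·5.424 = 182.8 + 264.1·d.
ΣFy = 0 ⇒ N_floor = 1017 N, so the maximum friction is μ_s·N_floor = 0.28×1017 = 284.8 N. ΣFx = 0 ⇒ N_wall = f, so at the slipping point N = 284.8 N.
Substituting: 284.8×5.424 = 182.8 + 264.1·d ⇒ d = (1545 − 182.8) / 264.1 = 5.16 m.

d ≈ 5.16 m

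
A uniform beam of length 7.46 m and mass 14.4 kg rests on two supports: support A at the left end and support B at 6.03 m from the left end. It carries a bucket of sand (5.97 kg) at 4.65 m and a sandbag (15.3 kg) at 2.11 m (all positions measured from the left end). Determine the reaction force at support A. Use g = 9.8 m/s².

R_A ≈ 165 N

Take moments about support B.
Beam weight: 14.4 × 9.8 = 141.1 N down at 3.73 m → arm 2.3 m, τ = 141.1 × 2.3 = 324.5 N·m counterclockwise.
Bucket of sand: 5.97 × 9.8 = 58.51 N down at 4.65 m → arm 1.38 m, τ = 58.51 × 1.38 = 80.74 N·m counterclockwise.
Sandbag: 15.3 × 9.8 = 149.9 N down at 2.11 m → arm 3.92 m, τ = 149.9 × 3.92 = 587.6 N·m counterclockwise.
Net load moment about support B = 992.8 N·m counterclockwise.
Reaction R at support A is upward at 0 m, arm 6.03 m → moment R × 6.03 clockwise.
Balancing moments: R × 6.03 = 992.8, giving R = 165 N.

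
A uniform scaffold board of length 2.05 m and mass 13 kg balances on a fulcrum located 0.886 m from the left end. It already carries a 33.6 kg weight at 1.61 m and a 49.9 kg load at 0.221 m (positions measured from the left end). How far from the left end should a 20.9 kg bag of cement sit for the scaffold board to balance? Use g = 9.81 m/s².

x ≈ 1.22 m from the left end

Taking torques about the fulcrum (at 0.886 m from the left end):
Beam weight: 13 × 9.81 = 127.5 N down at 1.025 m → arm 0.139 m, τ = 127.5 × 0.139 = 17.72 N·m clockwise.
Weight: 33.6 × 9.81 = 329.6 N down at 1.61 m → arm 0.724 m, τ = 329.6 × 0.724 = 238.6 N·m clockwise.
Load: 49.9 × 9.81 = 489.5 N down at 0.221 m → arm 0.665 m, τ = 489.5 × 0.665 = 325.5 N·m counterclockwise.
Net moment of existing loads = 69.18 N·m counterclockwise.
The bag of cement weighs 20.9 × 9.81 = 205 N and must supply an equal clockwise moment, so its lever arm about the fulcrum is 69.18 / 205 = 0.337 m.
That puts it at 0.886 + 0.337 = 1.22 m from the left end.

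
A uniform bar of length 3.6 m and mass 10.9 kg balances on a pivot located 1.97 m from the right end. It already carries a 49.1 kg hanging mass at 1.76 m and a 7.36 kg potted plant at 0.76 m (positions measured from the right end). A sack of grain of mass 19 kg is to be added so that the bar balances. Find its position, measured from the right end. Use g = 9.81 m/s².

x ≈ 3.08 m from the right end

Taking torques about the pivot (at 1.97 m from the right end):
Beam weight: 10.9 × 9.81 = 106.9 N down at 1.8 m → arm 0.17 m, τ = 106.9 × 0.17 = 18.17 N·m clockwise.
Hanging mass: 49.1 × 9.81 = 481.7 N down at 1.76 m → arm 0.21 m, τ = 481.7 × 0.21 = 101.2 N·m clockwise.
Potted plant: 7.36 × 9.81 = 72.2 N down at 0.76 m → arm 1.21 m, τ = 72.2 × 1.21 = 87.36 N·m clockwise.
Net moment of existing loads = 206.7 N·m clockwise.
The sack of grain weighs 19 × 9.81 = 186.4 N and must supply an equal counterclockwise moment, so its lever arm about the pivot is 206.7 / 186.4 = 1.11 m.
That puts it at 1.97 + 1.11 = 3.08 m from the right end.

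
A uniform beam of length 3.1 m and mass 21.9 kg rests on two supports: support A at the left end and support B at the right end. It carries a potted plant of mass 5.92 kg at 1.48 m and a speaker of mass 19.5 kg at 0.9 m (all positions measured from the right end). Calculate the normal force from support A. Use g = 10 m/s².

R_A ≈ 194 N

Take moments about support B.
Beam weight: 21.9 × 10 = 219 N down at 1.55 m → arm 1.55 m, τ = 219 × 1.55 = 339.4 N·m counterclockwise.
Potted plant: 5.92 × 10 = 59.2 N down at 1.48 m → arm 1.48 m, τ = 59.2 × 1.48 = 87.62 N·m counterclockwise.
Speaker: 19.5 × 10 = 195 N down at 0.9 m → arm 0.9 m, τ = 195 × 0.9 = 175.5 N·m counterclockwise.
Net load moment about support B = 602.5 N·m counterclockwise.
Reaction R at support A is upward at 3.1 m, arm 3.1 m → moment R × 3.1 clockwise.
For rotational equilibrium, R × 3.1 = 602.5, so R = 194 N.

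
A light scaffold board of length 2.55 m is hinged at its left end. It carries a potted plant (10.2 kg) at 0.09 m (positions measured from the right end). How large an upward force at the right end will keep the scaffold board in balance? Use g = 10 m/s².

F ≈ 98.4 N

Sum moments about the left end (the unknown pivot reaction has zero arm there).
Potted plant: 10.2 × 10 = 102 N down at 0.09 m → arm 2.46 m, τ = 102 × 2.46 = 250.9 N·m clockwise.
Net moment of the loads = 250.9 N·m clockwise.
The upward force F acts at the right end, arm 2.55 m, giving F × 2.55 counterclockwise.
Στ = 0 ⇒ F × 2.55 = 250.9 ⇒ F = 250.9 / 2.55 = 98.4 N.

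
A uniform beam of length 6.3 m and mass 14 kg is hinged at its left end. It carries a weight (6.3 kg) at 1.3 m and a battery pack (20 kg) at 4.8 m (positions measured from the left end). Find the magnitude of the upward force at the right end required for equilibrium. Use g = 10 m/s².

F ≈ 235 N

Take moments about the left end.
Beam weight: 14 × 10 = 140 N down at 3.15 m → arm 3.15 m, τ = 140 × 3.15 = 441 N·m clockwise.
Weight: 6.3 × 10 = 63 N down at 1.3 m → arm 1.3 m, τ = 63 × 1.3 = 81.9 N·m clockwise.
Battery pack: 20 × 10 = 200 N down at 4.8 m → arm 4.8 m, τ = 200 × 4.8 = 960 N·m clockwise.
Net moment of the loads = 1483 N·m clockwise.
The upward force F acts at the right end, arm 6.3 m, giving F × 6.3 counterclockwise.
For rotational equilibrium, F × 6.3 = 1483, so F = 1483 / 6.3 = 235 N.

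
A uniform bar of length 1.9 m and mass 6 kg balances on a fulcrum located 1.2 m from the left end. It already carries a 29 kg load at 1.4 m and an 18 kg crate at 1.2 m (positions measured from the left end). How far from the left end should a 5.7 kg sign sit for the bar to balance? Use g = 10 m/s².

Choose the fulcrum (at 1.2 m from the left end) as the axis so the support reaction has zero arm there.
Beam weight: 6 × 10 = 60 N down at 0.95 m → arm 0.25 m, τ = 60 × 0.25 = 15 N·m counterclockwise.
Load: 29 × 10 = 290 N down at 1.4 m → arm 0.2 m, τ = 290 × 0.2 = 58 N·m clockwise.
Crate: acts at the fulcrum, moment arm 0 → no torque.
Net moment of existing loads = 43 N·m clockwise.
The sign weighs 5.7 × 10 = 57 N and must supply an equal counterclockwise moment, so its lever arm about the fulcrum is 43 / 57 = 0.754 m.
That puts it at 1.2 − 0.754 = 0.446 m from the left end.

x ≈ 0.446 m from the left end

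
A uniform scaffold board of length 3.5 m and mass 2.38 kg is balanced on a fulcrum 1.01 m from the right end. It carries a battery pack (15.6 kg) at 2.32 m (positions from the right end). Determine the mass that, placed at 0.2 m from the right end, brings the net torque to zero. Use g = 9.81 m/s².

m ≈ 27.4 kg

Take moments about the fulcrum (at 1.01 m from the right end).
Beam weight: 2.38 × 9.81 = 23.35 N down at 1.75 m → arm 0.74 m, τ = 23.35 × 0.74 = 17.28 N·m counterclockwise.
Battery pack: 15.6 × 9.81 = 153 N down at 2.32 m → arm 1.31 m, τ = 153 × 1.31 = 200.4 N·m counterclockwise.
Net moment of known loads = 217.7 N·m counterclockwise.
An unknown mass m at 0.2 m has arm 0.81 m; its moment is m·g·0.81 clockwise.
Setting net torque to zero: m × 9.81 × 0.81 = 217.7 → m = 217.7 / (9.81 × 0.81) = 27.4 kg.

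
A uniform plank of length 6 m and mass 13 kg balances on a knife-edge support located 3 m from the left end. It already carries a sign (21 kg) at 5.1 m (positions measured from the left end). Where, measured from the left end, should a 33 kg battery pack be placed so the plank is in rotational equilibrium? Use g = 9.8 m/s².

Take moments about the knife-edge support (at 3 m from the left end).
Beam weight: acts at the knife-edge support, moment arm 0 → no torque.
Sign: 21 × 9.8 = 205.8 N down at 5.1 m → arm 2.1 m, τ = 205.8 × 2.1 = 432.2 N·m clockwise.
Net moment of existing loads = 432.2 N·m clockwise.
The battery pack weighs 33 × 9.8 = 323.4 N and must supply an equal counterclockwise moment, so its lever arm about the knife-edge support is 432.2 / 323.4 = 1.34 m.
That puts it at 3 − 1.34 = 1.66 m from the left end.

x ≈ 1.66 m from the left end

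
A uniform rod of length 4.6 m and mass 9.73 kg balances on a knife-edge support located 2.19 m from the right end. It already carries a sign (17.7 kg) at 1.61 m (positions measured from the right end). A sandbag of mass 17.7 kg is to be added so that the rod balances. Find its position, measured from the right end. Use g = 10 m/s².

Sum moments about the knife-edge support (at 2.19 m from the right end) (the support reaction has zero arm there).
Beam weight: 9.73 × 10 = 97.3 N down at 2.3 m → arm 0.11 m, τ = 97.3 × 0.11 = 10.7 N·m counterclockwise.
Sign: 17.7 × 10 = 177 N down at 1.61 m → arm 0.58 m, τ = 177 × 0.58 = 102.7 N·m clockwise.
Net moment of existing loads = 92 N·m clockwise.
The sandbag weighs 17.7 × 10 = 177 N and must supply an equal counterclockwise moment, so its lever arm about the knife-edge support is 92 / 177 = 0.52 m.
That puts it at 2.19 + 0.52 = 2.71 m from the right end.

x ≈ 2.71 m from the right end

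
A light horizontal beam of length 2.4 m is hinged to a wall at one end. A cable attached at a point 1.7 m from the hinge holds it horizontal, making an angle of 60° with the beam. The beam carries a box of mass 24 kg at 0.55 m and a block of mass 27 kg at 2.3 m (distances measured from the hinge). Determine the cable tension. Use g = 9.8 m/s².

T ≈ 501 N

Taking torques about the hinge:
Box: 24 × 9.8 = 235.2 N down at 0.55 m → arm 0.55 m, τ = 235.2 × 0.55 = 129.4 N·m clockwise.
Block: 27 × 9.8 = 264.6 N down at 2.3 m → arm 2.3 m, τ = 264.6 × 2.3 = 608.6 N·m clockwise.
Total clockwise load moment = 738 N·m.
The cable tension T acts at 1.7 m; only its component perpendicular to the beam, T sinθ, produces torque. sin 60° = 0.866.
Setting net torque to zero: T × 1.7 × 0.866 = 738 → T = 738 / 1.472 = 501 N.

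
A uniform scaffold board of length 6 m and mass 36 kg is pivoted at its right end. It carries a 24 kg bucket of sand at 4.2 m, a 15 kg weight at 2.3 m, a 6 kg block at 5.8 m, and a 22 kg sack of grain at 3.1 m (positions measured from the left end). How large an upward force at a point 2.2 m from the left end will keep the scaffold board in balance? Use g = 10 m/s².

Sum moments about the right end (the unknown pivot reaction has zero arm there).
Beam weight: 36 × 10 = 360 N down at 3 m → arm 3 m, τ = 360 × 3 = 1080 N·m counterclockwise.
Bucket of sand: 24 × 10 = 240 N down at 4.2 m → arm 1.8 m, τ = 240 × 1.8 = 432 N·m counterclockwise.
Weight: 15 × 10 = 150 N down at 2.3 m → arm 3.7 m, τ = 150 × 3.7 = 555 N·m counterclockwise.
Block: 6 × 10 = 60 N down at 5.8 m → arm 0.2 m, τ = 60 × 0.2 = 12 N·m counterclockwise.
Sack of grain: 22 × 10 = 220 N down at 3.1 m → arm 2.9 m, τ = 220 × 2.9 = 638 N·m counterclockwise.
Net moment of the loads = 2717 N·m counterclockwise.
The upward force F acts at a point 2.2 m from the left end, arm 3.8 m, giving F × 3.8 clockwise.
Στ = 0 ⇒ F × 3.8 = 2717 ⇒ F = 2717 / 3.8 = 715 N.

F ≈ 715 N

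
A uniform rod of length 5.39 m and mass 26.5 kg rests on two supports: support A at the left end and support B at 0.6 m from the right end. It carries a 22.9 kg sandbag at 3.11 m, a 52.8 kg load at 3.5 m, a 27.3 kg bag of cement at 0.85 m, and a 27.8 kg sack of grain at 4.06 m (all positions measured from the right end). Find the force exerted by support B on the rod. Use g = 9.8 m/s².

About support A:
Beam weight: 26.5 × 9.8 = 259.7 N down at 2.695 m → arm 2.695 m, τ = 259.7 × 2.695 = 699.9 N·m clockwise.
Sandbag: 22.9 × 9.8 = 224.4 N down at 3.11 m → arm 2.28 m, τ = 224.4 × 2.28 = 511.6 N·m clockwise.
Load: 52.8 × 9.8 = 517.4 N down at 3.5 m → arm 1.89 m, τ = 517.4 × 1.89 = 977.9 N·m clockwise.
Bag of cement: 27.3 × 9.8 = 267.5 N down at 0.85 m → arm 4.54 m, τ = 267.5 × 4.54 = 1214 N·m clockwise.
Sack of grain: 27.8 × 9.8 = 272.4 N down at 4.06 m → arm 1.33 m, τ = 272.4 × 1.33 = 362.3 N·m clockwise.
Net load moment about support A = 3766 N·m clockwise.
Reaction R at support B is upward at 0.6 m, arm 4.79 m → moment R × 4.79 counterclockwise.
Balancing moments: R × 4.79 = 3766, giving R = 786 N.

R_B ≈ 786 N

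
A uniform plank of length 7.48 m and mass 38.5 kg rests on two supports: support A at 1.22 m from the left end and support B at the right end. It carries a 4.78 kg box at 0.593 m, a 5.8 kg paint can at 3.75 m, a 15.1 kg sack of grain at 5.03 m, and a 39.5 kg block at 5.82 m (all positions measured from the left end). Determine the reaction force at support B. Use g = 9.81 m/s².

Choose support A as the axis so its reaction then has zero moment arm.
Beam weight: 38.5 × 9.81 = 377.7 N down at 3.74 m → arm 2.52 m, τ = 377.7 × 2.52 = 951.8 N·m clockwise.
Box: 4.78 × 9.81 = 46.89 N down at 0.593 m → arm 0.627 m, τ = 46.89 × 0.627 = 29.4 N·m counterclockwise.
Paint can: 5.8 × 9.81 = 56.9 N down at 3.75 m → arm 2.53 m, τ = 56.9 × 2.53 = 144 N·m clockwise.
Sack of grain: 15.1 × 9.81 = 148.1 N down at 5.03 m → arm 3.81 m, τ = 148.1 × 3.81 = 564.3 N·m clockwise.
Block: 39.5 × 9.81 = 387.5 N down at 5.82 m → arm 4.6 m, τ = 387.5 × 4.6 = 1782 N·m clockwise.
Net load moment about support A = 3413 N·m clockwise.
Reaction R at support B is upward at 7.48 m, arm 6.26 m → moment R × 6.26 counterclockwise.
Balancing moments: R × 6.26 = 3413, giving R = 545 N.

R_B ≈ 545 N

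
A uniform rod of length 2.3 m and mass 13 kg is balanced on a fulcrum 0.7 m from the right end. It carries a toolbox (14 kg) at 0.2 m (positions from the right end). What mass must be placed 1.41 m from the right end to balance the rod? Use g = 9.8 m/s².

Sum moments about the fulcrum (at 0.7 m from the right end) (the support reaction has zero arm there).
Beam weight: 13 × 9.8 = 127.4 N down at 1.15 m → arm 0.45 m, τ = 127.4 × 0.45 = 57.33 N·m counterclockwise.
Toolbox: 14 × 9.8 = 137.2 N down at 0.2 m → arm 0.5 m, τ = 137.2 × 0.5 = 68.6 N·m clockwise.
Net moment of known loads = 11.27 N·m clockwise.
An unknown mass m at 1.41 m has arm 0.71 m; its moment is m·g·0.71 counterclockwise.
Balancing moments: m × 9.8 × 0.71 = 11.27, giving m = 11.27 / (9.8 × 0.71) = 1.62 kg.

m ≈ 1.62 kg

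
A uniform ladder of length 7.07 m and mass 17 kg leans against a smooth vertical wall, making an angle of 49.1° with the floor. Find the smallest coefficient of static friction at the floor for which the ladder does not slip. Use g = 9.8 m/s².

Take moments about the foot of the ladder.
Ladder weight 17×9.8 = 166.6 N acts at 3.535 m along the ladder; its horizontal arm is 3.535·cos49.1° = 2.315 m → τ = 385.7 N·m clockwise.
Wall normal N acts horizontally at the top; its moment arm is the height L sinθ = 7.07·sin49.1° = 5.344 m, counterclockwise.
Balancing moments: N × 5.344 = 385.7, giving N = 72.17 N.
ΣFx = 0 ⇒ f = N_wall = 72.17 N. ΣFy = 0 ⇒ N_floor = 166.6 N.
μ_min = f / N_floor = 72.17 / 166.6 = 0.433.

μ_min ≈ 0.433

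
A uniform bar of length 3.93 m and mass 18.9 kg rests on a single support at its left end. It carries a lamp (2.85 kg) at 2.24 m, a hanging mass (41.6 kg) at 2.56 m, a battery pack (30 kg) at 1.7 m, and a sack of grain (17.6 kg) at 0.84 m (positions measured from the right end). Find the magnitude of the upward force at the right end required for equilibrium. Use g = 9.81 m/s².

F ≈ 550 N

Taking torques about the left end:
Beam weight: 18.9 × 9.81 = 185.4 N down at 1.965 m → arm 1.965 m, τ = 185.4 × 1.965 = 364.3 N·m clockwise.
Lamp: 2.85 × 9.81 = 27.96 N down at 2.24 m → arm 1.69 m, τ = 27.96 × 1.69 = 47.25 N·m clockwise.
Hanging mass: 41.6 × 9.81 = 408.1 N down at 2.56 m → arm 1.37 m, τ = 408.1 × 1.37 = 559.1 N·m clockwise.
Battery pack: 30 × 9.81 = 294.3 N down at 1.7 m → arm 2.23 m, τ = 294.3 × 2.23 = 656.3 N·m clockwise.
Sack of grain: 17.6 × 9.81 = 172.7 N down at 0.84 m → arm 3.09 m, τ = 172.7 × 3.09 = 533.6 N·m clockwise.
Net moment of the loads = 2161 N·m clockwise.
The upward force F acts at the right end, arm 3.93 m, giving F × 3.93 counterclockwise.
Balancing moments: F × 3.93 = 2161, giving F = 2161 / 3.93 = 550 N.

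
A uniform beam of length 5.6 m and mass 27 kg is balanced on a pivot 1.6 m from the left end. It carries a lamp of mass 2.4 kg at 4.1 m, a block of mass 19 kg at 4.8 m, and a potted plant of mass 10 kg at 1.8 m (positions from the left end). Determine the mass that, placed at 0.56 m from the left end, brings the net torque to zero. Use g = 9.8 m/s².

m ≈ 97.3 kg

Taking torques about the pivot (at 1.6 m from the left end):
Beam weight: 27 × 9.8 = 264.6 N down at 2.8 m → arm 1.2 m, τ = 264.6 × 1.2 = 317.5 N·m clockwise.
Lamp: 2.4 × 9.8 = 23.52 N down at 4.1 m → arm 2.5 m, τ = 23.52 × 2.5 = 58.8 N·m clockwise.
Block: 19 × 9.8 = 186.2 N down at 4.8 m → arm 3.2 m, τ = 186.2 × 3.2 = 595.8 N·m clockwise.
Potted plant: 10 × 9.8 = 98 N down at 1.8 m → arm 0.2 m, τ = 98 × 0.2 = 19.6 N·m clockwise.
Net moment of known loads = 991.7 N·m clockwise.
An unknown mass m at 0.56 m has arm 1.04 m; its moment is m·g·1.04 counterclockwise.
For rotational equilibrium, m × 9.8 × 1.04 = 991.7, so m = 991.7 / (9.8 × 1.04) = 97.3 kg.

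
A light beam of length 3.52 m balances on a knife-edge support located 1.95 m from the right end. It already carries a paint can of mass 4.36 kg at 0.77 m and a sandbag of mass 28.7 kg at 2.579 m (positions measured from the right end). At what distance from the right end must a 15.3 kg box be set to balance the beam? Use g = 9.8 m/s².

x ≈ 1.11 m from the right end

Sum moments about the knife-edge support (at 1.95 m from the right end) (the support reaction has zero arm there).
Paint can: 4.36 × 9.8 = 42.73 N down at 0.77 m → arm 1.18 m, τ = 42.73 × 1.18 = 50.42 N·m clockwise.
Sandbag: 28.7 × 9.8 = 281.3 N down at 2.579 m → arm 0.629 m, τ = 281.3 × 0.629 = 176.9 N·m counterclockwise.
Net moment of existing loads = 126.5 N·m counterclockwise.
The box weighs 15.3 × 9.8 = 149.9 N and must supply an equal clockwise moment, so its lever arm about the knife-edge support is 126.5 / 149.9 = 0.844 m.
That puts it at 1.95 − 0.844 = 1.11 m from the right end.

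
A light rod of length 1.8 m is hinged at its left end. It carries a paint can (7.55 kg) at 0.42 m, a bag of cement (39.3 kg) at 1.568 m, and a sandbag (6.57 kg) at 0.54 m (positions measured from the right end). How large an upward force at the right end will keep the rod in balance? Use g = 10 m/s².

F ≈ 155 N

Take moments about the left end.
Paint can: 7.55 × 10 = 75.5 N down at 0.42 m → arm 1.38 m, τ = 75.5 × 1.38 = 104.2 N·m clockwise.
Bag of cement: 39.3 × 10 = 393 N down at 1.568 m → arm 0.232 m, τ = 393 × 0.232 = 91.18 N·m clockwise.
Sandbag: 6.57 × 10 = 65.7 N down at 0.54 m → arm 1.26 m, τ = 65.7 × 1.26 = 82.78 N·m clockwise.
Net moment of the loads = 278.2 N·m clockwise.
The upward force F acts at the right end, arm 1.8 m, giving F × 1.8 counterclockwise.
For rotational equilibrium, F × 1.8 = 278.2, so F = 278.2 / 1.8 = 155 N.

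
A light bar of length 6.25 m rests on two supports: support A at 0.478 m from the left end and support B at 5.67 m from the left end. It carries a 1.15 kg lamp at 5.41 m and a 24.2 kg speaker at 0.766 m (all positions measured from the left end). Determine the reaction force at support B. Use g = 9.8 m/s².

Taking torques about support A:
Lamp: 1.15 × 9.8 = 11.27 N down at 5.41 m → arm 4.932 m, τ = 11.27 × 4.932 = 55.58 N·m clockwise.
Speaker: 24.2 × 9.8 = 237.2 N down at 0.766 m → arm 0.288 m, τ = 237.2 × 0.288 = 68.31 N·m clockwise.
Net load moment about support A = 123.9 N·m clockwise.
Reaction R at support B is upward at 5.67 m, arm 5.192 m → moment R × 5.192 counterclockwise.
Setting net torque to zero: R × 5.192 = 123.9 → R = 23.9 N.

R_B ≈ 23.9 N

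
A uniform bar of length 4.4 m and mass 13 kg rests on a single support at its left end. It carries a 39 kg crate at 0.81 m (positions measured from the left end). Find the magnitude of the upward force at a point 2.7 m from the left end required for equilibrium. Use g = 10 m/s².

F ≈ 223 N

Taking torques about the left end:
Beam weight: 13 × 10 = 130 N down at 2.2 m → arm 2.2 m, τ = 130 × 2.2 = 286 N·m clockwise.
Crate: 39 × 10 = 390 N down at 0.81 m → arm 0.81 m, τ = 390 × 0.81 = 315.9 N·m clockwise.
Net moment of the loads = 601.9 N·m clockwise.
The upward force F acts at a point 2.7 m from the left end, arm 2.7 m, giving F × 2.7 counterclockwise.
For rotational equilibrium, F × 2.7 = 601.9, so F = 601.9 / 2.7 = 223 N.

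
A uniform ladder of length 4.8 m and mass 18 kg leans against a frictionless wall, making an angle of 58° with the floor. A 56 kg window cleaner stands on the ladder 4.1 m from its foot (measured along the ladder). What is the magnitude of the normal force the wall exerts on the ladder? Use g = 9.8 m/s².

About the foot of the ladder:
Ladder weight 18×9.8 = 176.4 N acts at 2.4 m along the ladder; its horizontal arm is 2.4·cos58° = 1.272 m → τ = 224.4 N·m clockwise.
Window cleaner: 56×9.8 = 548.8 N at 4.1 m → arm 2.173 m → τ = 1193 N·m clockwise.
Wall normal N acts horizontally at the top; its moment arm is the height L sinθ = 4.8·sin58° = 4.071 m, counterclockwise.
Στ = 0 ⇒ N × 4.071 = 1417 ⇒ N = 348 N.

N_wall ≈ 348 N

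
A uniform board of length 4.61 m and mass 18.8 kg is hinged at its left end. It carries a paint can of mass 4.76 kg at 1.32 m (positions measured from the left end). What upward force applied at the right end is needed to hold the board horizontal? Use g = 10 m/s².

Taking torques about the left end:
Beam weight: 18.8 × 10 = 188 N down at 2.305 m → arm 2.305 m, τ = 188 × 2.305 = 433.3 N·m clockwise.
Paint can: 4.76 × 10 = 47.6 N down at 1.32 m → arm 1.32 m, τ = 47.6 × 1.32 = 62.83 N·m clockwise.
Net moment of the loads = 496.1 N·m clockwise.
The upward force F acts at the right end, arm 4.61 m, giving F × 4.61 counterclockwise.
Balancing moments: F × 4.61 = 496.1, giving F = 496.1 / 4.61 = 108 N.

F ≈ 108 N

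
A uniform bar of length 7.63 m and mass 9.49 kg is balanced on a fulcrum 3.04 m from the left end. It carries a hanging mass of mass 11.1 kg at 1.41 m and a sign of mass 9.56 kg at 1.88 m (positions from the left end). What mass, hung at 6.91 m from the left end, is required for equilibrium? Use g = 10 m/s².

Choose the fulcrum (at 3.04 m from the left end) as the axis so the support reaction has zero arm there.
Beam weight: 9.49 × 10 = 94.9 N down at 3.815 m → arm 0.775 m, τ = 94.9 × 0.775 = 73.55 N·m clockwise.
Hanging mass: 11.1 × 10 = 111 N down at 1.41 m → arm 1.63 m, τ = 111 × 1.63 = 180.9 N·m counterclockwise.
Sign: 9.56 × 10 = 95.6 N down at 1.88 m → arm 1.16 m, τ = 95.6 × 1.16 = 110.9 N·m counterclockwise.
Net moment of known loads = 218.2 N·m counterclockwise.
An unknown mass m at 6.91 m has arm 3.87 m; its moment is m·g·3.87 clockwise.
Setting net torque to zero: m × 10 × 3.87 = 218.2 → m = 218.2 / (10 × 3.87) = 5.64 kg.

m ≈ 5.64 kg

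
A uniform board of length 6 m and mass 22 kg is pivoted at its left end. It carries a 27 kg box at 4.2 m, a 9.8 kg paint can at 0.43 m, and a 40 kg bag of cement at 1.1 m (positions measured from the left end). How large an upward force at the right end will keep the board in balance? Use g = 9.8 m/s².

F ≈ 372 N

About the left end:
Beam weight: 22 × 9.8 = 215.6 N down at 3 m → arm 3 m, τ = 215.6 × 3 = 646.8 N·m clockwise.
Box: 27 × 9.8 = 264.6 N down at 4.2 m → arm 4.2 m, τ = 264.6 × 4.2 = 1111 N·m clockwise.
Paint can: 9.8 × 9.8 = 96.04 N down at 0.43 m → arm 0.43 m, τ = 96.04 × 0.43 = 41.3 N·m clockwise.
Bag of cement: 40 × 9.8 = 392 N down at 1.1 m → arm 1.1 m, τ = 392 × 1.1 = 431.2 N·m clockwise.
Net moment of the loads = 2230 N·m clockwise.
The upward force F acts at the right end, arm 6 m, giving F × 6 counterclockwise.
Setting net torque to zero: F × 6 = 2230 → F = 2230 / 6 = 372 N.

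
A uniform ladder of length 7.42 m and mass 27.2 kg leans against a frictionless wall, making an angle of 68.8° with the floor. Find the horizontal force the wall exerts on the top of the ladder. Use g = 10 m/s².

N_wall ≈ 52.8 N

Sum moments about the foot of the ladder (the floor normal and friction both act there and drop out).
Ladder weight 27.2×10 = 272 N acts at 3.71 m along the ladder; its horizontal arm is 3.71·cos68.8° = 1.342 m → τ = 365 N·m clockwise.
Wall normal N acts horizontally at the top; its moment arm is the height L sinθ = 7.42·sin68.8° = 6.918 m, counterclockwise.
Στ = 0 ⇒ N × 6.918 = 365 ⇒ N = 52.8 N.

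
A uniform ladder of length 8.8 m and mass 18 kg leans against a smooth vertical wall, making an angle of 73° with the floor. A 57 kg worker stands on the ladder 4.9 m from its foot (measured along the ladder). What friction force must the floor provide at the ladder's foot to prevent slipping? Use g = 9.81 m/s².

Take moments about the foot of the ladder.
Ladder weight 18×9.81 = 176.6 N acts at 4.4 m along the ladder; its horizontal arm is 4.4·cos73° = 1.286 m → τ = 227.1 N·m clockwise.
Worker: 57×9.81 = 559.2 N at 4.9 m → arm 1.433 m → τ = 801.3 N·m clockwise.
Wall normal N acts horizontally at the top; its moment arm is the height L sinθ = 8.8·sin73° = 8.415 m, counterclockwise.
Στ = 0 ⇒ N × 8.415 = 1028 ⇒ N = 122 N.
ΣFx = 0: friction at the foot balances the wall's push, so f = N_wall = 122 N.

f ≈ 122 N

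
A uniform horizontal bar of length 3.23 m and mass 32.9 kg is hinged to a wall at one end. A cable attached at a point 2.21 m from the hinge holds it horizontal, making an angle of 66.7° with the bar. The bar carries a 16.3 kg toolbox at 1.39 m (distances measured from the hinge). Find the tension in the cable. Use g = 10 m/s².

Take moments about the hinge.
Beam weight: 32.9 × 10 = 329 N down at 1.615 m → arm 1.615 m, τ = 329 × 1.615 = 531.3 N·m clockwise.
Toolbox: 16.3 × 10 = 163 N down at 1.39 m → arm 1.39 m, τ = 163 × 1.39 = 226.6 N·m clockwise.
Total clockwise load moment = 757.9 N·m.
The cable tension T acts at 2.21 m; only its component perpendicular to the bar, T sinθ, produces torque. sin 66.7° = 0.9184.
Balancing moments: T × 2.21 × 0.9184 = 757.9, giving T = 757.9 / 2.03 = 373 N.

T ≈ 373 N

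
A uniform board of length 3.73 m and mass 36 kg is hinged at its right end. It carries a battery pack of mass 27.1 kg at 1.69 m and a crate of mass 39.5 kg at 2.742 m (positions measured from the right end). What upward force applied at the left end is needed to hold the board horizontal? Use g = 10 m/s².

About the right end:
Beam weight: 36 × 10 = 360 N down at 1.865 m → arm 1.865 m, τ = 360 × 1.865 = 671.4 N·m counterclockwise.
Battery pack: 27.1 × 10 = 271 N down at 1.69 m → arm 1.69 m, τ = 271 × 1.69 = 458 N·m counterclockwise.
Crate: 39.5 × 10 = 395 N down at 2.742 m → arm 2.742 m, τ = 395 × 2.742 = 1083 N·m counterclockwise.
Net moment of the loads = 2212 N·m counterclockwise.
The upward force F acts at the left end, arm 3.73 m, giving F × 3.73 clockwise.
Balancing moments: F × 3.73 = 2212, giving F = 2212 / 3.73 = 593 N.

F ≈ 593 N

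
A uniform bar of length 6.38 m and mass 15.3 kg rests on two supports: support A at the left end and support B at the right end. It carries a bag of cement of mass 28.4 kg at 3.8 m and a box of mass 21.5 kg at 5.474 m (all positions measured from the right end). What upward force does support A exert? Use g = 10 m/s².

R_A ≈ 430 N

Sum moments about support B (its reaction then has zero moment arm).
Beam weight: 15.3 × 10 = 153 N down at 3.19 m → arm 3.19 m, τ = 153 × 3.19 = 488.1 N·m counterclockwise.
Bag of cement: 28.4 × 10 = 284 N down at 3.8 m → arm 3.8 m, τ = 284 × 3.8 = 1079 N·m counterclockwise.
Box: 21.5 × 10 = 215 N down at 5.474 m → arm 5.474 m, τ = 215 × 5.474 = 1177 N·m counterclockwise.
Net load moment about support B = 2744 N·m counterclockwise.
Reaction R at support A is upward at 6.38 m, arm 6.38 m → moment R × 6.38 clockwise.
Setting net torque to zero: R × 6.38 = 2744 → R = 430 N.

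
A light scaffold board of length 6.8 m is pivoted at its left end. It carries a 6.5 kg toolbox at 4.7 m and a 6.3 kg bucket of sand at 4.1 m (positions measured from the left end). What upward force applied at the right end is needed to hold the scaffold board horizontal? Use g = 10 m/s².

F ≈ 82.9 N

Taking torques about the left end:
Toolbox: 6.5 × 10 = 65 N down at 4.7 m → arm 4.7 m, τ = 65 × 4.7 = 305.5 N·m clockwise.
Bucket of sand: 6.3 × 10 = 63 N down at 4.1 m → arm 4.1 m, τ = 63 × 4.1 = 258.3 N·m clockwise.
Net moment of the loads = 563.8 N·m clockwise.
The upward force F acts at the right end, arm 6.8 m, giving F × 6.8 counterclockwise.
Στ = 0 ⇒ F × 6.8 = 563.8 ⇒ F = 563.8 / 6.8 = 82.9 N.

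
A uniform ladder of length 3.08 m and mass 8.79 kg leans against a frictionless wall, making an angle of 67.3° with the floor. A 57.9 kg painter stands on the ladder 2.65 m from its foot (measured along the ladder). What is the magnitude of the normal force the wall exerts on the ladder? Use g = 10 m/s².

N_wall ≈ 227 N

Take moments about the foot of the ladder.
Ladder weight 8.79×10 = 87.9 N acts at 1.54 m along the ladder; its horizontal arm is 1.54·cos67.3° = 0.5943 m → τ = 52.24 N·m clockwise.
Painter: 57.9×10 = 579 N at 2.65 m → arm 1.023 m → τ = 592.3 N·m clockwise.
Wall normal N acts horizontally at the top; its moment arm is the height L sinθ = 3.08·sin67.3° = 2.841 m, counterclockwise.
Στ = 0 ⇒ N × 2.841 = 644.5 ⇒ N = 227 N.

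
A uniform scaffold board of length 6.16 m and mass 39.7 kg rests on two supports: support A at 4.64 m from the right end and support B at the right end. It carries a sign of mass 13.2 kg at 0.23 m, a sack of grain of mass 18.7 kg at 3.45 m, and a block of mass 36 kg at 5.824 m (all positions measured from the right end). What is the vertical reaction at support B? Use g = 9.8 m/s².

R_B ≈ 211 N

Choose support A as the axis so its reaction then has zero moment arm.
Beam weight: 39.7 × 9.8 = 389.1 N down at 3.08 m → arm 1.56 m, τ = 389.1 × 1.56 = 607 N·m clockwise.
Sign: 13.2 × 9.8 = 129.4 N down at 0.23 m → arm 4.41 m, τ = 129.4 × 4.41 = 570.7 N·m clockwise.
Sack of grain: 18.7 × 9.8 = 183.3 N down at 3.45 m → arm 1.19 m, τ = 183.3 × 1.19 = 218.1 N·m clockwise.
Block: 36 × 9.8 = 352.8 N down at 5.824 m → arm 1.184 m, τ = 352.8 × 1.184 = 417.7 N·m counterclockwise.
Net load moment about support A = 978.1 N·m clockwise.
Reaction R at support B is upward at 0 m, arm 4.64 m → moment R × 4.64 counterclockwise.
Στ = 0 ⇒ R × 4.64 = 978.1 ⇒ R = 211 N.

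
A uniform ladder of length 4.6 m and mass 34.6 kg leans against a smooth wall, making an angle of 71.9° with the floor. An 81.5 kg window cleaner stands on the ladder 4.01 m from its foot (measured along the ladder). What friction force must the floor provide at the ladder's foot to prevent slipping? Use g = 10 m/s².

f ≈ 289 N

About the foot of the ladder:
Ladder weight 34.6×10 = 346 N acts at 2.3 m along the ladder; its horizontal arm is 2.3·cos71.9° = 0.7146 m → τ = 247.3 N·m clockwise.
Window cleaner: 81.5×10 = 815 N at 4.01 m → arm 1.246 m → τ = 1015 N·m clockwise.
Wall normal N acts horizontally at the top; its moment arm is the height L sinθ = 4.6·sin71.9° = 4.372 m, counterclockwise.
Balancing moments: N × 4.372 = 1262, giving N = 289 N.
ΣFx = 0: friction at the foot balances the wall's push, so f = N_wall = 289 N.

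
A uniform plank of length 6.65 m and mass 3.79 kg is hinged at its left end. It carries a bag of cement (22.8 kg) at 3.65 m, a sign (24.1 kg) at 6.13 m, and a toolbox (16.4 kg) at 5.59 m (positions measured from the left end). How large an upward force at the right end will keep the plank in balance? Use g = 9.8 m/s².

F ≈ 494 N

Choose the left end as the axis so the unknown pivot reaction has zero arm there.
Beam weight: 3.79 × 9.8 = 37.14 N down at 3.325 m → arm 3.325 m, τ = 37.14 × 3.325 = 123.5 N·m clockwise.
Bag of cement: 22.8 × 9.8 = 223.4 N down at 3.65 m → arm 3.65 m, τ = 223.4 × 3.65 = 815.4 N·m clockwise.
Sign: 24.1 × 9.8 = 236.2 N down at 6.13 m → arm 6.13 m, τ = 236.2 × 6.13 = 1448 N·m clockwise.
Toolbox: 16.4 × 9.8 = 160.7 N down at 5.59 m → arm 5.59 m, τ = 160.7 × 5.59 = 898.3 N·m clockwise.
Net moment of the loads = 3285 N·m clockwise.
The upward force F acts at the right end, arm 6.65 m, giving F × 6.65 counterclockwise.
For rotational equilibrium, F × 6.65 = 3285, so F = 3285 / 6.65 = 494 N.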